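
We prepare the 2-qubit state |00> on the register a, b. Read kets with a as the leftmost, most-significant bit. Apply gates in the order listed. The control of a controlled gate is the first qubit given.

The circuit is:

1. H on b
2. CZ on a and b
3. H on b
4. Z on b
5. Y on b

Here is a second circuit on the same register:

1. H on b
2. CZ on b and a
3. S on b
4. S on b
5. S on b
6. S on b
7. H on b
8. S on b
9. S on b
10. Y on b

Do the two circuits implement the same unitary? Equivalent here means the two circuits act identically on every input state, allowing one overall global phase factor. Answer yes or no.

Yes — the two circuits implement the same unitary up to a global phase.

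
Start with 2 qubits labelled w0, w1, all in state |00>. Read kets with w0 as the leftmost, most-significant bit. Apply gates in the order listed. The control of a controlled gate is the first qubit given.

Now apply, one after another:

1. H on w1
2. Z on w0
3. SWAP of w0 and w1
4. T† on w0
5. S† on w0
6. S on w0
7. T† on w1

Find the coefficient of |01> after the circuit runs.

The amplitude on |01> is 0.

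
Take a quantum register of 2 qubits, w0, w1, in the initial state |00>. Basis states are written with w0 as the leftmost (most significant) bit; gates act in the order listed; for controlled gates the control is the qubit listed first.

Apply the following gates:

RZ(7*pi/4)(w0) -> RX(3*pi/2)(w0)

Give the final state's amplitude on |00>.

The final state's coefficient on |00> equals sqrt(2)*exp(I*pi/8)/2.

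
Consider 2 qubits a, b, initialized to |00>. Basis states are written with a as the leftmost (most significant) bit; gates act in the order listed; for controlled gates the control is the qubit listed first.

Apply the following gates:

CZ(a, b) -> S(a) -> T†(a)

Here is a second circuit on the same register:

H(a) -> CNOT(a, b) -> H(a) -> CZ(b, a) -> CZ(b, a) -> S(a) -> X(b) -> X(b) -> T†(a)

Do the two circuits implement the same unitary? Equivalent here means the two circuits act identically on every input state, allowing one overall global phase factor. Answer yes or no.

No, they are not equivalent — no single phase factor reconciles the two unitaries.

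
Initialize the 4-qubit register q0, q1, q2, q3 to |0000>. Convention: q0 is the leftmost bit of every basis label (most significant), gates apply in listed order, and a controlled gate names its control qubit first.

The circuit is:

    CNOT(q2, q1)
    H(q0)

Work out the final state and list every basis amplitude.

The final amplitudes are sqrt(2)/2 on |0000>, sqrt(2)/2 on |1000>, and 0 on every other basis state.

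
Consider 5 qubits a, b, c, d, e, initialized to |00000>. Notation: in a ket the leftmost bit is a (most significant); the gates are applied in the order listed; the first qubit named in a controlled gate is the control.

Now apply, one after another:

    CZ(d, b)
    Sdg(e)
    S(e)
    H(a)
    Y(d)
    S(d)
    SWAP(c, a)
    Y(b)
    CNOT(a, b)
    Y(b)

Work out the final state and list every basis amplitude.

The resulting statevector has amplitude -sqrt(2)/2 on |00010>, -sqrt(2)/2 on |00110>, and 0 on every other basis state.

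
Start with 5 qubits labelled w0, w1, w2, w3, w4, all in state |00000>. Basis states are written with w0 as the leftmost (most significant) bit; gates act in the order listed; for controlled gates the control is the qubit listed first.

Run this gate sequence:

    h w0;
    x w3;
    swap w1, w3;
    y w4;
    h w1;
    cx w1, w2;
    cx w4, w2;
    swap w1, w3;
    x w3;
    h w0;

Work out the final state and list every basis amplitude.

The resulting statevector has amplitude -sqrt(2)*I/2 on |00001>, sqrt(2)*I/2 on |00111>, and 0 on every other basis state.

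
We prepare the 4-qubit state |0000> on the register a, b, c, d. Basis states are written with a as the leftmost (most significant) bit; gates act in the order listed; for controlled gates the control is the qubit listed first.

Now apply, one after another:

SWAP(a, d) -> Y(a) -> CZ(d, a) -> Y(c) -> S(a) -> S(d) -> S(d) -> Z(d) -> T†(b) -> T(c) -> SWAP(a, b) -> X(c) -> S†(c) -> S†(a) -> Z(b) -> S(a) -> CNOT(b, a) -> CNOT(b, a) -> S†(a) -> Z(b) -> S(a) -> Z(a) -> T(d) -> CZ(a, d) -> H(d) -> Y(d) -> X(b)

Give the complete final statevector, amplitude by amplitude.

The final amplitudes are -sqrt(2)*exp(I*pi/4)/2 on |0000>, sqrt(2)*exp(I*pi/4)/2 on |0001>, and 0 on every other basis state. Key observation: gates 14-21 undo each other exactly, leaving only the rest of the circuit to track.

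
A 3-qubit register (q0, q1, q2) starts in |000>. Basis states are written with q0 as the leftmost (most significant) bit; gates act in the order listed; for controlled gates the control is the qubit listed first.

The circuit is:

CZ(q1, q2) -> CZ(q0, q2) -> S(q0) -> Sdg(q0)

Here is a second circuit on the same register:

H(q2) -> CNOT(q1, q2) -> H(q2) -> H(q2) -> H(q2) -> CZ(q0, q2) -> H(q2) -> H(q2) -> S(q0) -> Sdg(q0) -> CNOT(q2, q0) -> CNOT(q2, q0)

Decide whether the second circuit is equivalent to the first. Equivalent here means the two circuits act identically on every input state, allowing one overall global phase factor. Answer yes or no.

Yes — the two circuits implement the same unitary up to a global phase.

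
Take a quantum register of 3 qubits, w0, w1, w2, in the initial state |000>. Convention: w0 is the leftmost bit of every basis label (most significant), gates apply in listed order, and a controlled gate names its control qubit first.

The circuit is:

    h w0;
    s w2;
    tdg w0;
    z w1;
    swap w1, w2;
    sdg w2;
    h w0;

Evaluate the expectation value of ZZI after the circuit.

The observable ZZI averages to sqrt(2)/2.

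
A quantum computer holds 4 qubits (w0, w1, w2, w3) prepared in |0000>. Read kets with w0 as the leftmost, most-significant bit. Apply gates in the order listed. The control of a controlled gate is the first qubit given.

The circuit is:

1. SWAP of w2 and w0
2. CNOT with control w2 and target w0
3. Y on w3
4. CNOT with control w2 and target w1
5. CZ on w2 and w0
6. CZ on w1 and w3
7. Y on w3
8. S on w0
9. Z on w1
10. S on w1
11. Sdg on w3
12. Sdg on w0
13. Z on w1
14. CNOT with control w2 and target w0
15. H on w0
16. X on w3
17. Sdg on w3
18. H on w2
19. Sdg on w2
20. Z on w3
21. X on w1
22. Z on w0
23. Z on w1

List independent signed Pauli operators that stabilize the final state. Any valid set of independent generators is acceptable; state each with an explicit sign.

The final state is stabilized by the group generated by -XIII, -IIYI, -IZII, -IIIZ; other independent generating sets are equally valid.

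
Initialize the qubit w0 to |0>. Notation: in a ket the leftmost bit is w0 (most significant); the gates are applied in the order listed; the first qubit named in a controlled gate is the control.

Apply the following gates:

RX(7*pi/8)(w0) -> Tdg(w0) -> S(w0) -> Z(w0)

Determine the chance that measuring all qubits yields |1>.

The probability of measuring |1> is sin(7*pi/16)**2.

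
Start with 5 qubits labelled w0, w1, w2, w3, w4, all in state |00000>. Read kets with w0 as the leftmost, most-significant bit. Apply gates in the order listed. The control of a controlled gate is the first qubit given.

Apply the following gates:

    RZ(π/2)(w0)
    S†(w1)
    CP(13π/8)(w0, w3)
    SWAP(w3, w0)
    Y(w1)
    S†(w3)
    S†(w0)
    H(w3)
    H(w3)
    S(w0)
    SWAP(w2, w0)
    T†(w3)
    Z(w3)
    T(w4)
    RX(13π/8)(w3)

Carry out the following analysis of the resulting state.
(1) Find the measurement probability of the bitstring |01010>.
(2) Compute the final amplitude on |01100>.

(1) A full measurement returns |01010> with probability sin(3*pi/16)**2. Key observation: the block from step 7 through step 10 cancels to the identity and can be dropped.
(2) The amplitude on |01100> is 0.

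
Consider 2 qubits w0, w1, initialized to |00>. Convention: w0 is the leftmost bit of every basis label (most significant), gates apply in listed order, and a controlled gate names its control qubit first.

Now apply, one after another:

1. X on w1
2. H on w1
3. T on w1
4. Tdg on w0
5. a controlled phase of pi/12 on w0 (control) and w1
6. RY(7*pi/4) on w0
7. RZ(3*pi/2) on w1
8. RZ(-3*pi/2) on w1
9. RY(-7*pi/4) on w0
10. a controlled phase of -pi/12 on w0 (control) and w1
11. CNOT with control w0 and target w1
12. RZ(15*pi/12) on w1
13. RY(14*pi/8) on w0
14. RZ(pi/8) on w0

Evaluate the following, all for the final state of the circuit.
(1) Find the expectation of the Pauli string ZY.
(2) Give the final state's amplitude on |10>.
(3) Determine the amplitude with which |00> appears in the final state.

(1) The observable ZY averages to sqrt(2)/2. Key observation: steps 5-10 multiply out to the identity, so the circuit reduces to the remaining gates.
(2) The final state's coefficient on |10> equals -sqrt(4 - 2*sqrt(2))*exp(7*I*pi/16)/4.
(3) The final state's coefficient on |00> equals sqrt(2*sqrt(2) + 4)*exp(5*I*pi/16)/4.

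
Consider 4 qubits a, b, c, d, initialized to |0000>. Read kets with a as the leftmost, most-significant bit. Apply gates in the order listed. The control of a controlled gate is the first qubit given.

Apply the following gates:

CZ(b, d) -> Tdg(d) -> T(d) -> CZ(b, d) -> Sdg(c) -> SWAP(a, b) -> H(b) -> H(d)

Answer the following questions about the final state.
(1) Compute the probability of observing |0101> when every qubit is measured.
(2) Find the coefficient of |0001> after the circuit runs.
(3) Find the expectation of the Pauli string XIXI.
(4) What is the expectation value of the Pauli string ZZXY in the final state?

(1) A full measurement returns |0101> with probability 1/4. Key observation: gates 1-4 undo each other exactly, leaving only the rest of the circuit to track.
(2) The final state's coefficient on |0001> equals 1/2.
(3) The observable XIXI averages to 0.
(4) The observable ZZXY averages to 0.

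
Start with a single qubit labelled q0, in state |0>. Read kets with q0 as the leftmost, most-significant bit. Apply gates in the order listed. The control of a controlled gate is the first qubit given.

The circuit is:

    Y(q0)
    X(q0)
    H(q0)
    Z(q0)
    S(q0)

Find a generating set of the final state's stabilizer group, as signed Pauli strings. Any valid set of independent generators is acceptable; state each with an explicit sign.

The final state is stabilized by the group generated by -Y; other independent generating sets are equally valid.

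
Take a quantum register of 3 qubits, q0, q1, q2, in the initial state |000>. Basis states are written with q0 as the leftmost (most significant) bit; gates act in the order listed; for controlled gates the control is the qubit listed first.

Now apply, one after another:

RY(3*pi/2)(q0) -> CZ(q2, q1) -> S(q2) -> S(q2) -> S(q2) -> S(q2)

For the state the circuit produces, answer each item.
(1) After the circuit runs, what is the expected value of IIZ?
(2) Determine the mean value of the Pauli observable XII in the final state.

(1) The observable IIZ averages to 1. Key observation: gates 3-6 undo each other exactly, leaving only the rest of the circuit to track.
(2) The expectation value of XII is -1.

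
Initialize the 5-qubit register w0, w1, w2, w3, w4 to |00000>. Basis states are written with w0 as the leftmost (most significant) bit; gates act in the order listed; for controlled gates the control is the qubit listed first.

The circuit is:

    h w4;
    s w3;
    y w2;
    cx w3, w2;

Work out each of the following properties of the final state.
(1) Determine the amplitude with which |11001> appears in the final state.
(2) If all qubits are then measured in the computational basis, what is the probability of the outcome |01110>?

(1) |11001> carries amplitude 0 in the final state.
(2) A full measurement returns |01110> with probability 0.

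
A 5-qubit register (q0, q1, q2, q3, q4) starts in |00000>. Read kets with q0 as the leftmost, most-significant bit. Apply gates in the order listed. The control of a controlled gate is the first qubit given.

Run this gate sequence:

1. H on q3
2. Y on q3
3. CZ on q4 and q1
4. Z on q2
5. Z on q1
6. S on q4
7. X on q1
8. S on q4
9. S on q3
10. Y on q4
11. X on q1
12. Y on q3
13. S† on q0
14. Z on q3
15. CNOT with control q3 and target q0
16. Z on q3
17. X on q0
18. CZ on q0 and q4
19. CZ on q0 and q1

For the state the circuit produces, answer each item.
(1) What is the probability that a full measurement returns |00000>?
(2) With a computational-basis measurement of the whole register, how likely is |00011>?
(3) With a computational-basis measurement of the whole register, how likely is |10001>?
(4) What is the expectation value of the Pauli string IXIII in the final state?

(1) A full measurement returns |00000> with probability 0.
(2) The probability of measuring |00011> is 1/2.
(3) A full measurement returns |10001> with probability 1/2.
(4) In the final state, IXIII has expectation 0.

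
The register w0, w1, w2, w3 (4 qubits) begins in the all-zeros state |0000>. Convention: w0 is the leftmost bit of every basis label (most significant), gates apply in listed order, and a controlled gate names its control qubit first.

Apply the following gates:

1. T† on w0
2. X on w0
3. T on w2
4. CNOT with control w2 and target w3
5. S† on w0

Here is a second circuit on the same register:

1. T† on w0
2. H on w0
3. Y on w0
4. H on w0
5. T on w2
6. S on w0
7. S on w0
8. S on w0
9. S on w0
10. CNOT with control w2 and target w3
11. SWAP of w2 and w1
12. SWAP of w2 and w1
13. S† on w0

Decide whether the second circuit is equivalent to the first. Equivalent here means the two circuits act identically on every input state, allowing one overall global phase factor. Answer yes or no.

No: there is an input state on which the two circuits produce genuinely different outputs (not merely differing by a phase).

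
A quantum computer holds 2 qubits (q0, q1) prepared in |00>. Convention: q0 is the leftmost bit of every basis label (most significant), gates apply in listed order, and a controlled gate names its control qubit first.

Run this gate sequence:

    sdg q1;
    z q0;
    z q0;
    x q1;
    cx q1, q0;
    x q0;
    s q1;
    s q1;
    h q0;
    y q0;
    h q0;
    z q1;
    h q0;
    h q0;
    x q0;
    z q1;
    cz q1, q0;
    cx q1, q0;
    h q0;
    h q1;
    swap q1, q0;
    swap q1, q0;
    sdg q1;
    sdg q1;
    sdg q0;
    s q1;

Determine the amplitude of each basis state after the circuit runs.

The final amplitudes are I/2 on |00>, -1/2 on |01>, -1/2 on |10>, -I/2 on |11>. Key observation: steps 13-14 multiply out to the identity, so the circuit reduces to the remaining gates.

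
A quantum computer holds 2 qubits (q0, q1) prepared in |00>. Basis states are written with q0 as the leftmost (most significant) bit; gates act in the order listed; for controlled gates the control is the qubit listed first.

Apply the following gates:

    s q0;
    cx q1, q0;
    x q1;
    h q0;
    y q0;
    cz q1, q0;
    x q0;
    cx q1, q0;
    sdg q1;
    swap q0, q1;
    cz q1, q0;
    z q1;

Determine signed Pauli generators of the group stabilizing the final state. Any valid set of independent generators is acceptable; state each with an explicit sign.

The final state is stabilized by the group generated by +IX, -ZI; other independent generating sets are equally valid.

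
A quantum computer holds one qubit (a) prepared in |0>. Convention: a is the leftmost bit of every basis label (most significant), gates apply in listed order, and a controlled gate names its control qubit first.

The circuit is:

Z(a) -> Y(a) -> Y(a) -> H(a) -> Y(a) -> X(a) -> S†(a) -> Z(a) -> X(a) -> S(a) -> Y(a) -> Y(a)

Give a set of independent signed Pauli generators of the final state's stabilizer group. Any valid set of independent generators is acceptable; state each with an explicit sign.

The stabilizer group can be generated by -X, among other valid generating sets.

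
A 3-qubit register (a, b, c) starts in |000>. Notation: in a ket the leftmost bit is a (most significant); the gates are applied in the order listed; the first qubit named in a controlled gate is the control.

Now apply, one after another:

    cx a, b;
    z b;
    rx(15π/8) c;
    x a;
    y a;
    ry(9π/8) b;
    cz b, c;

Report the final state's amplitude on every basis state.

The final amplitudes are -I*sqrt(2 - sqrt(2))/4 on |000>, 1/2 - sqrt(sqrt(2) + 2)/4 on |001>, I*(sqrt(sqrt(2) + 2) + 2)/4 on |010>, sqrt(2 - sqrt(2))/4 on |011>, 0 on |100>, 0 on |101>, 0 on |110>, 0 on |111>.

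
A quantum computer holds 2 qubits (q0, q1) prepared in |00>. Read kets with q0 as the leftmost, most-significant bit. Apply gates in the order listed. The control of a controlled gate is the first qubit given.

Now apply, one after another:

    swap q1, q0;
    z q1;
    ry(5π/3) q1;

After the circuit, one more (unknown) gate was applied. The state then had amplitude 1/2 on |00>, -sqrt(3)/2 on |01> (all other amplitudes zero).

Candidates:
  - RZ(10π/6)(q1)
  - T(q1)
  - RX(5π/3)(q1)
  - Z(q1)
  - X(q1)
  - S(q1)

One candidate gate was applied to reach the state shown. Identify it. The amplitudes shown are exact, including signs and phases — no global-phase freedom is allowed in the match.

The unique candidate consistent with the amplitudes is X(q1).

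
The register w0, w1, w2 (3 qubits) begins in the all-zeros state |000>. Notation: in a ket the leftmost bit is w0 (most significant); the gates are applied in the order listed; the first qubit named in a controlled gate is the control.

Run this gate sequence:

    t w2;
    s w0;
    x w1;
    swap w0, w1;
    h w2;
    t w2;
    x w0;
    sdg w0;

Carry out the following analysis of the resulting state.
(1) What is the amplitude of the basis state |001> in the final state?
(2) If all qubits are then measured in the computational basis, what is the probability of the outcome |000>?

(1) The final state's coefficient on |001> equals sqrt(2)*exp(I*pi/4)/2.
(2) Outcome |000> occurs with probability 1/2.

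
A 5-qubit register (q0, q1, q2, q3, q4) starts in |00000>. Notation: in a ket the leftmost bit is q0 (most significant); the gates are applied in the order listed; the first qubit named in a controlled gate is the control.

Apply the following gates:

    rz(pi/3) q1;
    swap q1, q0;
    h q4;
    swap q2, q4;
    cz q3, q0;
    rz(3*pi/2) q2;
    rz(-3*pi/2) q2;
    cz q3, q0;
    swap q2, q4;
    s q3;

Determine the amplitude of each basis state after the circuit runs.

The final amplitudes are -sqrt(2)*exp(5*I*pi/6)/2 on |00000>, -sqrt(2)*exp(5*I*pi/6)/2 on |00001>, and 0 on every other basis state. Key observation: the block from step 4 through step 9 cancels to the identity and can be dropped.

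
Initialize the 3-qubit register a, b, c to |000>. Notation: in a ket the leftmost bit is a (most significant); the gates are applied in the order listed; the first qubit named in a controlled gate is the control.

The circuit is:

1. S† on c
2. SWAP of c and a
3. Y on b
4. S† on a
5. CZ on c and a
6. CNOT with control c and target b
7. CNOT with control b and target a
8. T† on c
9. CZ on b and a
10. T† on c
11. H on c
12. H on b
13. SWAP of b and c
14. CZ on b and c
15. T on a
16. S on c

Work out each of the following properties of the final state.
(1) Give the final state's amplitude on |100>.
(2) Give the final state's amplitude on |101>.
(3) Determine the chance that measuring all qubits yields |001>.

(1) |100> carries amplitude -exp(3*I*pi/4)/2 in the final state.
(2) |101> carries amplitude -exp(I*pi/4)/2 in the final state.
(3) Outcome |001> occurs with probability 0.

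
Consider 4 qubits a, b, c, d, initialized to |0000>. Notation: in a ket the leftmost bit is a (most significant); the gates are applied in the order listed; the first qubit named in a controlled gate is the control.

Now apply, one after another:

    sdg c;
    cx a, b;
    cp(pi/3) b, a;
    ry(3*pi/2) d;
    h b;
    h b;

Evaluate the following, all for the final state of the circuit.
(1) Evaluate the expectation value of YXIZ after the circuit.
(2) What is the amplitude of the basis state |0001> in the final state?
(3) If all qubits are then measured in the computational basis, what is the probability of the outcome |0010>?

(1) The observable YXIZ averages to 0. Key observation: gates 5-6 undo each other exactly, leaving only the rest of the circuit to track.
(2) |0001> carries amplitude sqrt(2)/2 in the final state.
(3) Outcome |0010> occurs with probability 0.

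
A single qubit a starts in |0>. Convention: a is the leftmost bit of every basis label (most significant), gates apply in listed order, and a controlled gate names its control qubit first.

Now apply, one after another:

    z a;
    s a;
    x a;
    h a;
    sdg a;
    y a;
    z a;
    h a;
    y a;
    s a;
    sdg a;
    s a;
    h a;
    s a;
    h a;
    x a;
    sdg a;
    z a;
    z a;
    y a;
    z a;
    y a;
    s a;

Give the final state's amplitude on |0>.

The final state's coefficient on |0> equals 1/2 + I/2.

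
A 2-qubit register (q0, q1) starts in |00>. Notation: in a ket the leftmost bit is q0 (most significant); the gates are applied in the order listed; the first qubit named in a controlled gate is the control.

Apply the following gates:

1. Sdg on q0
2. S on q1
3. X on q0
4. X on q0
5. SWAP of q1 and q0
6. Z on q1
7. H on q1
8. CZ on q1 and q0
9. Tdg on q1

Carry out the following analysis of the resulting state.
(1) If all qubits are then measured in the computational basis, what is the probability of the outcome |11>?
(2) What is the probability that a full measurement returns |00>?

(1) A full measurement returns |11> with probability 0.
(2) A full measurement returns |00> with probability 1/2.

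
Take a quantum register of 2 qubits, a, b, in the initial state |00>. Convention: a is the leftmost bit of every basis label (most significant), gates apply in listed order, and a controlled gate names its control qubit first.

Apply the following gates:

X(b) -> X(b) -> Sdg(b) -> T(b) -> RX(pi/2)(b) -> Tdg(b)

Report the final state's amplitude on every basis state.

After the circuit, the state carries amplitude sqrt(2)/2 on |00>, -sqrt(2)*exp(I*pi/4)/2 on |01>, 0 on |10>, 0 on |11>. Key observation: steps 1-2 multiply out to the identity, so the circuit reduces to the remaining gates.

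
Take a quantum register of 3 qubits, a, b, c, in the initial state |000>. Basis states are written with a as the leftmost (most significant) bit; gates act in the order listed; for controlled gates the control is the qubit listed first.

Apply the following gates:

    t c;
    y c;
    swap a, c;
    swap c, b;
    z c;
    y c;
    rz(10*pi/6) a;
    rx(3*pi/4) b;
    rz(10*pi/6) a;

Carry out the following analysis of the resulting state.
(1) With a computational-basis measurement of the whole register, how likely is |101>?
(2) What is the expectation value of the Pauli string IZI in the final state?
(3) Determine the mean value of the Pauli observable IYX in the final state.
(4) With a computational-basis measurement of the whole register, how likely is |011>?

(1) A full measurement returns |101> with probability 1/2 - sqrt(2)/4.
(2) In the final state, IZI has expectation -sqrt(2)/2.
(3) In the final state, IYX has expectation 0.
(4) Outcome |011> occurs with probability 0.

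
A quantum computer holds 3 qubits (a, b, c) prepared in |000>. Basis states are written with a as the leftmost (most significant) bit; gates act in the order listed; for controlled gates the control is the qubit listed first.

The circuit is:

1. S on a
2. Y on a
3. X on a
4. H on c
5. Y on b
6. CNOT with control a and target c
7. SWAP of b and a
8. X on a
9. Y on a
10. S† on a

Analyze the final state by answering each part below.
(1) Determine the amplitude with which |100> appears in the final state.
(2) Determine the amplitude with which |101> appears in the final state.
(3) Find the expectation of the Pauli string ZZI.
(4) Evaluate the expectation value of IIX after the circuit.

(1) |100> carries amplitude -sqrt(2)/2 in the final state.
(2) The amplitude on |101> is -sqrt(2)/2.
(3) The observable ZZI averages to -1.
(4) In the final state, IIX has expectation 1.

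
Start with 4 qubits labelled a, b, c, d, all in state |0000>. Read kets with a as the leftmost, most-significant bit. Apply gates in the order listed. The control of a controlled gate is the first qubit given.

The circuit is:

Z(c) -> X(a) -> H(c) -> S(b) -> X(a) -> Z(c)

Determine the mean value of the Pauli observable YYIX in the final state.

In the final state, YYIX has expectation 0.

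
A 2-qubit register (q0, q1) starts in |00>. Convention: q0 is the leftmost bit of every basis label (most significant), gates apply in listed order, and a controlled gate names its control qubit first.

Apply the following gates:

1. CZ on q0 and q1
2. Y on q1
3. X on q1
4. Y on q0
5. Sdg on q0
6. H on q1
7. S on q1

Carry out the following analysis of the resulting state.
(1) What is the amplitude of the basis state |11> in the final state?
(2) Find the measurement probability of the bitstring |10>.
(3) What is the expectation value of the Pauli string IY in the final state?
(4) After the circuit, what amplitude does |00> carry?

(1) The amplitude on |11> is -sqrt(2)/2.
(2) The probability of measuring |10> is 1/2.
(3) In the final state, IY has expectation 1.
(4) The amplitude on |00> is 0.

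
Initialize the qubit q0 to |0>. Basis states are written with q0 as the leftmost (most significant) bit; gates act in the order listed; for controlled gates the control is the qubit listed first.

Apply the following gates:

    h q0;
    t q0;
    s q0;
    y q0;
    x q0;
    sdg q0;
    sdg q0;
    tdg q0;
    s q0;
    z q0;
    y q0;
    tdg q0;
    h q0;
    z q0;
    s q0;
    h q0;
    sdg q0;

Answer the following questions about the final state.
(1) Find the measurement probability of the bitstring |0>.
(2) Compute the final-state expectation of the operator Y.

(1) The probability of measuring |0> is 1/2 - sqrt(2)/4.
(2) The observable Y averages to sqrt(2)/2.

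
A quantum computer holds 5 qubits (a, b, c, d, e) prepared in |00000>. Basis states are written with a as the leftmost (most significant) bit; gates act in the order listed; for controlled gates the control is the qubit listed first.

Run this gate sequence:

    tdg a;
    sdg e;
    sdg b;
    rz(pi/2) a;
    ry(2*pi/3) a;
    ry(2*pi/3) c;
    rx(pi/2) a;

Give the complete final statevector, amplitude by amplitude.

The resulting statevector has amplitude (-sqrt(2) + sqrt(6)*I)*exp(3*I*pi/4)/8 on |00000>, (-sqrt(6) + 3*sqrt(2)*I)*exp(3*I*pi/4)/8 on |00100>, (-sqrt(6) + sqrt(2)*I)*exp(3*I*pi/4)/8 on |10000>, (-3*sqrt(2) + sqrt(6)*I)*exp(3*I*pi/4)/8 on |10100>, and 0 on every other basis state.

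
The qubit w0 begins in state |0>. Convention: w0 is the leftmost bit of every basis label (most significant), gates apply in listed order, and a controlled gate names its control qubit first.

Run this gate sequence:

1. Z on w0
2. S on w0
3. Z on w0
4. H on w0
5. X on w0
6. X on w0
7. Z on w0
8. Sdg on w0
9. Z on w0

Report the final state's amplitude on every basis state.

The resulting statevector has amplitude sqrt(2)/2 on |0>, -sqrt(2)*I/2 on |1>.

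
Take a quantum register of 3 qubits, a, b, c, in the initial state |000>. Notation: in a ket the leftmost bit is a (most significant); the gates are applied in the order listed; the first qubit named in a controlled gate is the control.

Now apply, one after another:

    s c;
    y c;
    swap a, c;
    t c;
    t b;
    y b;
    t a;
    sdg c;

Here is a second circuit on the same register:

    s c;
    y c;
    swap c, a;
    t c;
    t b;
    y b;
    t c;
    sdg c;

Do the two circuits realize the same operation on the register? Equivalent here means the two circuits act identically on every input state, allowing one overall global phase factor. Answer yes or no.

No — the two circuits implement different unitaries, even allowing a global phase.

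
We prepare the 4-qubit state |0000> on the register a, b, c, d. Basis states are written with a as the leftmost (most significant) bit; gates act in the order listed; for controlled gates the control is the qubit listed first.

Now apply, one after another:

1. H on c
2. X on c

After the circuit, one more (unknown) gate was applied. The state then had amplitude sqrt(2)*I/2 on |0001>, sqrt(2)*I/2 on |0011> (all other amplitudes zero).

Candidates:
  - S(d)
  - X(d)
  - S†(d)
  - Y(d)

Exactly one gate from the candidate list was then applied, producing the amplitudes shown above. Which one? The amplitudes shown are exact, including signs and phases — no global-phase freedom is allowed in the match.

The applied gate was Y(d).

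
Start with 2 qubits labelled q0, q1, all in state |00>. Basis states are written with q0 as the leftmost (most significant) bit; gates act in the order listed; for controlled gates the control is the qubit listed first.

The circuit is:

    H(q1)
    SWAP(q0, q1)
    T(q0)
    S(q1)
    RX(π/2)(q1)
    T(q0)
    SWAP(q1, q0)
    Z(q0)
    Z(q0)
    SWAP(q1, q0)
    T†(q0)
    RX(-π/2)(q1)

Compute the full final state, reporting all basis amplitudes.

After the circuit, the state carries amplitude sqrt(2)/2 on |00>, 0 on |01>, sqrt(2)*exp(I*pi/4)/2 on |10>, 0 on |11>. Key observation: the block from step 5 through step 12 cancels to the identity and can be dropped.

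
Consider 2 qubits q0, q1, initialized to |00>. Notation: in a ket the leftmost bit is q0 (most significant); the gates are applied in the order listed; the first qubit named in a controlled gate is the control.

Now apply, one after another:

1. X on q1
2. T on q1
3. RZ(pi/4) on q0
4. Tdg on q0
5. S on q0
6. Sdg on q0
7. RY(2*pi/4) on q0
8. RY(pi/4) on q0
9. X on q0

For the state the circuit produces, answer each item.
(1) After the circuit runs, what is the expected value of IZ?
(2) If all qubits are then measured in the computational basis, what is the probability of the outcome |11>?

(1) In the final state, IZ has expectation -1.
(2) Outcome |11> occurs with probability 1/2 - sqrt(2)/4.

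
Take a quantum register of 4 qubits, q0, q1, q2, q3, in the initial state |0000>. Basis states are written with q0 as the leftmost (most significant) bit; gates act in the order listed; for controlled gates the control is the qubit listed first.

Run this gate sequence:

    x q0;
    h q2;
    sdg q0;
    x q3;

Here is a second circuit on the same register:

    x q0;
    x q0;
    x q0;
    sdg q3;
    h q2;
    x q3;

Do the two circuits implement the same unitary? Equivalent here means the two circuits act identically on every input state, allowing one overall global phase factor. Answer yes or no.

No: there is an input state on which the two circuits produce genuinely different outputs (not merely differing by a phase).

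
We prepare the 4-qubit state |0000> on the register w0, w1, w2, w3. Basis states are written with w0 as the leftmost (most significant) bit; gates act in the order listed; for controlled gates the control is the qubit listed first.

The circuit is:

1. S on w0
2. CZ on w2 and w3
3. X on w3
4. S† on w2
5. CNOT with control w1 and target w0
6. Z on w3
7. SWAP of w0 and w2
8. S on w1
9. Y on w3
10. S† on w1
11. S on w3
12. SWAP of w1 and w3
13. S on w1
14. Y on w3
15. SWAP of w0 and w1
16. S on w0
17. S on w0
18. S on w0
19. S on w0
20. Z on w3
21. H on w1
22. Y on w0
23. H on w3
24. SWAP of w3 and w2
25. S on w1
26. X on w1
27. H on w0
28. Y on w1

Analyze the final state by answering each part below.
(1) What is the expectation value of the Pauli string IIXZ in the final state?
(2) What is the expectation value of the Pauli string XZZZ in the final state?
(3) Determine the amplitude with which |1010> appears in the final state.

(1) In the final state, IIXZ has expectation -1. Key observation: the block from step 16 through step 19 cancels to the identity and can be dropped.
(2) In the final state, XZZZ has expectation 0.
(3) The final state's coefficient on |1010> equals sqrt(2)/4.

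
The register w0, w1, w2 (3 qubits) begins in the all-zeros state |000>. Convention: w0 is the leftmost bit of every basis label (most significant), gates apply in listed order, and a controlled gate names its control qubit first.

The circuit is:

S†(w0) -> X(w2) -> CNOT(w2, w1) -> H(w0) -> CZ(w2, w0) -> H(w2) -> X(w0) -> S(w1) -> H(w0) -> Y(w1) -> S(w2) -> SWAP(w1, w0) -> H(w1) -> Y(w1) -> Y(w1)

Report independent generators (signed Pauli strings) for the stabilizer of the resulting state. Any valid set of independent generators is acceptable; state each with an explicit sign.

The final state is stabilized by the group generated by -IXI, -IIY, +ZII; other independent generating sets are equally valid.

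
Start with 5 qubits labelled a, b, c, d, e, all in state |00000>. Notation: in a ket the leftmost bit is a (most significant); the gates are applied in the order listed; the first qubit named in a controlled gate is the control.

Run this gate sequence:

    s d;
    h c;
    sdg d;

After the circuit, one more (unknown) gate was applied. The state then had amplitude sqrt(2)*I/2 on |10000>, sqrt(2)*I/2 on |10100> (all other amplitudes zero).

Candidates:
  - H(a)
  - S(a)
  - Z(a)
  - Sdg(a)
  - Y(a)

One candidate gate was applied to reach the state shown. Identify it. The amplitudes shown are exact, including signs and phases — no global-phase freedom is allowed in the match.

The applied gate was Y(a).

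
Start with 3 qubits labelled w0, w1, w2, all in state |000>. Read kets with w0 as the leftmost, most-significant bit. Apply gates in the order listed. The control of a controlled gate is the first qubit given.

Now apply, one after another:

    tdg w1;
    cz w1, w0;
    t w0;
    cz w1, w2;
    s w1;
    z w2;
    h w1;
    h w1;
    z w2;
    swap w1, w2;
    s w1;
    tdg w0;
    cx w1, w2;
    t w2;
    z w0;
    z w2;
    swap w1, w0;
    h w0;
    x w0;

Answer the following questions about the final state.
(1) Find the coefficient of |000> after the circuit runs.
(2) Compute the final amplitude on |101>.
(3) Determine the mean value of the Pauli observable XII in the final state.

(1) The amplitude on |000> is sqrt(2)/2. Key observation: gates 6-9 undo each other exactly, leaving only the rest of the circuit to track.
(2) |101> carries amplitude 0 in the final state.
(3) The expectation value of XII is 1.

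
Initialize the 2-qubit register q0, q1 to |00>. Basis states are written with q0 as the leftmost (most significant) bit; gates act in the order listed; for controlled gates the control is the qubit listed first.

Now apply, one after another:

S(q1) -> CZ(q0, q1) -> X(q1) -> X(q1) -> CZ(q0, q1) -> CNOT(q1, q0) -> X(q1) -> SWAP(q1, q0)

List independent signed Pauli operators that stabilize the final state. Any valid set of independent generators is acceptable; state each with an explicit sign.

The stabilizer group can be generated by -ZI, +IZ, among other valid generating sets. Key observation: the block from step 2 through step 5 cancels to the identity and can be dropped.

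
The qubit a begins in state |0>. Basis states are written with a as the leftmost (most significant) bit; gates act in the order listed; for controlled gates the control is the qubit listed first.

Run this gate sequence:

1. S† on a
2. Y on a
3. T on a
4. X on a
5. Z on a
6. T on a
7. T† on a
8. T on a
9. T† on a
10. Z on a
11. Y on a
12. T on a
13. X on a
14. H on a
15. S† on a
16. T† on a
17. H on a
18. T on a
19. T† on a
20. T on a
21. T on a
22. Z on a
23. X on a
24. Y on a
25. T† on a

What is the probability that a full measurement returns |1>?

A full measurement returns |1> with probability sqrt(2)/4 + 1/2. Key observation: the block from step 5 through step 10 cancels to the identity and can be dropped.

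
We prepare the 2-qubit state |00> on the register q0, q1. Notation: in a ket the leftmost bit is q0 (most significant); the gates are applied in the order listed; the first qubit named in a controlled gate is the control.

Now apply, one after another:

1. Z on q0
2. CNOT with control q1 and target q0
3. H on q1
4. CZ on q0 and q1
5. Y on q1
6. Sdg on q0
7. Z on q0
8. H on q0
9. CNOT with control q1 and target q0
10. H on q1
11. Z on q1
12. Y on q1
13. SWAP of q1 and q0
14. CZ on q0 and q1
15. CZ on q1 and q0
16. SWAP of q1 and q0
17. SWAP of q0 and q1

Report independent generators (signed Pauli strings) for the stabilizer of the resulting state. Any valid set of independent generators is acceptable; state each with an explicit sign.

One valid set of independent stabilizer generators is +IX, +ZI (any independent generating set of the same group is equally correct).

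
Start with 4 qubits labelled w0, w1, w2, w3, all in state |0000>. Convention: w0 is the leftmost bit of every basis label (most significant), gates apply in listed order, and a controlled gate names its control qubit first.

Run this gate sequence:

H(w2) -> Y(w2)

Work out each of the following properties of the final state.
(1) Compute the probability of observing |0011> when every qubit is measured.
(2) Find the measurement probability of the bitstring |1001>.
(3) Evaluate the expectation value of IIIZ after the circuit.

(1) The probability of measuring |0011> is 0.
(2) A full measurement returns |1001> with probability 0.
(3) The expectation value of IIIZ is 1.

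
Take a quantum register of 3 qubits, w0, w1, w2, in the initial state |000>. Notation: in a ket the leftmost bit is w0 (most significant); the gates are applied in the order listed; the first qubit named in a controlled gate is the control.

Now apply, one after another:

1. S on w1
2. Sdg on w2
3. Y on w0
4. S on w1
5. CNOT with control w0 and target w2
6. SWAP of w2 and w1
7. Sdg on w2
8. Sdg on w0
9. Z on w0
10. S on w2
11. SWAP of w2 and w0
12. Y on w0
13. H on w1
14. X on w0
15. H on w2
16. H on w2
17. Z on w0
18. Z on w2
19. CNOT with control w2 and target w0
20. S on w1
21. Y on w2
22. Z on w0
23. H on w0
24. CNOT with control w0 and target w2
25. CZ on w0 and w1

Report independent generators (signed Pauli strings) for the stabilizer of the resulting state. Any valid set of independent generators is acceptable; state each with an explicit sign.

The final state is stabilized by the group generated by -XZX, -IYZ, +ZIZ; other independent generating sets are equally valid.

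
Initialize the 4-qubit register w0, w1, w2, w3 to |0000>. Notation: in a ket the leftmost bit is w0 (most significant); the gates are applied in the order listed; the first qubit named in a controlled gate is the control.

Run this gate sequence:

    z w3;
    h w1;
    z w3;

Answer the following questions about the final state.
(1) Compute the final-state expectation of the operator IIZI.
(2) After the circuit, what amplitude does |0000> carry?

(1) The observable IIZI averages to 1.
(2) |0000> carries amplitude sqrt(2)/2 in the final state.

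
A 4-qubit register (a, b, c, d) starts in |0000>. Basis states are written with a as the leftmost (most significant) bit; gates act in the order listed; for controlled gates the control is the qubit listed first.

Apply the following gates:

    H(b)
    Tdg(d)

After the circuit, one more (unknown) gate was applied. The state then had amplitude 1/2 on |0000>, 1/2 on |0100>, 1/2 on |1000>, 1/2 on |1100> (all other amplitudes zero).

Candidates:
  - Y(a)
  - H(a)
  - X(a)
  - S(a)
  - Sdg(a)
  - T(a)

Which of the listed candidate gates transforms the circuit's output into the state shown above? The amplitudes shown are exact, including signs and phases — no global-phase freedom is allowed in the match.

The applied gate was H(a).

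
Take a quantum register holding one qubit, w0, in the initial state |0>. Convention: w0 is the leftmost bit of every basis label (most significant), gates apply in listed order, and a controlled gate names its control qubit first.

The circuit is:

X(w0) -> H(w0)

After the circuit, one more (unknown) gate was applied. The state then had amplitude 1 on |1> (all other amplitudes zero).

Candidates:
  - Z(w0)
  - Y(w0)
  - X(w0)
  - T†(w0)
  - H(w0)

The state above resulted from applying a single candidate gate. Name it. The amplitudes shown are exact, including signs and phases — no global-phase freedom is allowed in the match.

It was H(w0) that produced the state shown.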